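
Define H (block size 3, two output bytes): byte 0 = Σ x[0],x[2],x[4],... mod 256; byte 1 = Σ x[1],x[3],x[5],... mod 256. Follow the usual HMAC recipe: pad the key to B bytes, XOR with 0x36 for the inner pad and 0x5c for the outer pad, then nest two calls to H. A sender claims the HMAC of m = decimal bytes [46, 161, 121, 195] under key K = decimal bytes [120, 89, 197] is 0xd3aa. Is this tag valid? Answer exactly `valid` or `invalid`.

valid

Key decimal bytes [120, 89, 197] = 78 59 c5 is exactly B = 3 bytes: K' = 78 59 c5.
K' ⊕ ipad = 4e 6f f3; K' ⊕ opad = 24 05 99.
Inner hash: even-index sum = 677 mod 256 = 165; odd-index sum = 278 mod 256 = 22 → a5 16.
Outer hash (recomputed tag): even-index sum = 211 mod 256 = 211; odd-index sum = 170 mod 256 = 170 → d3 aa.
Recomputed tag = d3aa; claimed = d3aa → match.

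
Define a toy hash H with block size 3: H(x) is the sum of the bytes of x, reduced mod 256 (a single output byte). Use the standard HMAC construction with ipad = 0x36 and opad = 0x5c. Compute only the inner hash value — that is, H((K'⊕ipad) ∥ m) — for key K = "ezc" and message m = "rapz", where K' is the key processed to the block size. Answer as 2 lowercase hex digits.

Key "ezc" = 65 7a 63 is exactly B = 3 bytes: K' = 65 7a 63.
K' ⊕ ipad = 53 4c 55.
Inner input = 53 4c 55 ∥ 72 61 70 7a.
Inner hash: sum = 83+76+85+114+97+112+122 = 689; mod 256 = 177 → b1.

b1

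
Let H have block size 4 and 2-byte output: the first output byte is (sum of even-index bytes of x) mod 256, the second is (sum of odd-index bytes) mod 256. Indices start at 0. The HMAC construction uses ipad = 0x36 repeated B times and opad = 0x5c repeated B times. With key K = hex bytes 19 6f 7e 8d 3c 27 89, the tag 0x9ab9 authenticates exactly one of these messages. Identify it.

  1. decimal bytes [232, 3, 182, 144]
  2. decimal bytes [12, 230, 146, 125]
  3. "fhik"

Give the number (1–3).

Key hex bytes 19 6f 7e 8d 3c 27 89 is 7 bytes > B = 4, so hash it first: H(key) = 5c 23, then zero-pad to 4 bytes: K' = 5c 23 00 00.
K' ⊕ ipad = 6a 15 36 36; K' ⊕ opad = 00 7f 5c 5c.
m1: inner = H(6a 15 36 36 e8 03 b6 90) = 3e de; tag = H(00 7f 5c 5c 3e de) = 9ab9 ← matches
m2: inner = H(6a 15 36 36 0c e6 92 7d) = 3e ae; tag = H(00 7f 5c 5c 3e ae) = 9a89
m3: inner = H(6a 15 36 36 66 68 69 6b) = 6f 1e; tag = H(00 7f 5c 5c 6f 1e) = cbf9

1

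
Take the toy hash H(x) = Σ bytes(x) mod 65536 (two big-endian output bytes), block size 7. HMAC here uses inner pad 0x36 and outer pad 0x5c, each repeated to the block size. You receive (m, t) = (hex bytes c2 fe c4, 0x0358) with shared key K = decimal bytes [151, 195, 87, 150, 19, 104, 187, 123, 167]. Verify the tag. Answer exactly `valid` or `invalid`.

valid

Key decimal bytes [151, 195, 87, 150, 19, 104, 187, 123, 167] = 97 c3 57 96 13 68 bb 7b a7 is 9 bytes > B = 7, so hash it first: H(key) = 04 9f, then zero-pad to 7 bytes: K' = 04 9f 00 00 00 00 00.
K' ⊕ ipad = 32 a9 36 36 36 36 36; K' ⊕ opad = 58 c3 5c 5c 5c 5c 5c.
Inner hash: sum = 50+169+54+54+54+54+54+194+254+196 = 1133 → 04 6d.
Outer hash (recomputed tag): sum = 88+195+92+92+92+92+92+4+109 = 856 → 03 58.
Recomputed tag = 0358; claimed = 0358 → match.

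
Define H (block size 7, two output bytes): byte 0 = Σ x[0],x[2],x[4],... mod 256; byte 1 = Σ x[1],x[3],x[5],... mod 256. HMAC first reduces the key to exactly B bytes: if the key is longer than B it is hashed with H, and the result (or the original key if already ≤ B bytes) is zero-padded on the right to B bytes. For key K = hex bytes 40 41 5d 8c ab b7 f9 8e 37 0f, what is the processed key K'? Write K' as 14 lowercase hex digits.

78210000000000

|K| = 10 > B = 7, so first hash the key.
H(K): even-index sum = 632 mod 256 = 120; odd-index sum = 545 mod 256 = 33 → 78 21.
Zero-pad H(K) = 78 21 to 7 bytes: K' = 78 21 00 00 00 00 00.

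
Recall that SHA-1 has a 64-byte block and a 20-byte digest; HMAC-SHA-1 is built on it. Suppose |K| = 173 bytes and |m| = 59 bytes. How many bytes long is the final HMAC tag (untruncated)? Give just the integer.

20

The tag is one SHA-1 digest: 20 bytes.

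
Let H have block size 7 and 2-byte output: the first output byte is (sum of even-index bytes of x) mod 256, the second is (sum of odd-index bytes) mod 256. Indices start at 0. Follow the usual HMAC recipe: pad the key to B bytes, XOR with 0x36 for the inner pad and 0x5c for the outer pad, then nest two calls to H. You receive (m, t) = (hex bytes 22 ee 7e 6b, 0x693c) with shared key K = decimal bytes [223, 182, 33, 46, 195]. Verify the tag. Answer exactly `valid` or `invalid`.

Key decimal bytes [223, 182, 33, 46, 195] = df b6 21 2e c3 is 5 bytes ≤ B = 7; zero-pad to 7 bytes: K' = df b6 21 2e c3 00 00.
K' ⊕ ipad = e9 80 17 18 f5 36 36; K' ⊕ opad = 83 ea 7d 72 9f 5c 5c.
Inner hash: even-index sum = 900 mod 256 = 132; odd-index sum = 366 mod 256 = 110 → 84 6e.
Outer hash (recomputed tag): even-index sum = 617 mod 256 = 105; odd-index sum = 572 mod 256 = 60 → 69 3c.
Recomputed tag = 693c; claimed = 693c → match.

valid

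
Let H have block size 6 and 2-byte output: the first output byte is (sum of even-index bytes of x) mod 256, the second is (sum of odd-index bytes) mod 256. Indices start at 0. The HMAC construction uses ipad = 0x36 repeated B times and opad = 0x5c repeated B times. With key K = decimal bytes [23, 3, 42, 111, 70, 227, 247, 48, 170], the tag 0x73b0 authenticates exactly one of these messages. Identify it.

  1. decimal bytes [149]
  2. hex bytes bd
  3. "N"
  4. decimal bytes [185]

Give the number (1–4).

2

Key decimal bytes [23, 3, 42, 111, 70, 227, 247, 48, 170] = 17 03 2a 6f 46 e3 f7 30 aa is 9 bytes > B = 6, so hash it first: H(key) = 28 85, then zero-pad to 6 bytes: K' = 28 85 00 00 00 00.
K' ⊕ ipad = 1e b3 36 36 36 36; K' ⊕ opad = 74 d9 5c 5c 5c 5c.
m1: inner = H(1e b3 36 36 36 36 95) = 1f 1f; tag = H(74 d9 5c 5c 5c 5c 1f 1f) = 4bb0
m2: inner = H(1e b3 36 36 36 36 bd) = 47 1f; tag = H(74 d9 5c 5c 5c 5c 47 1f) = 73b0 ← matches
m3: inner = H(1e b3 36 36 36 36 4e) = d8 1f; tag = H(74 d9 5c 5c 5c 5c d8 1f) = 04b0
m4: inner = H(1e b3 36 36 36 36 b9) = 43 1f; tag = H(74 d9 5c 5c 5c 5c 43 1f) = 6fb0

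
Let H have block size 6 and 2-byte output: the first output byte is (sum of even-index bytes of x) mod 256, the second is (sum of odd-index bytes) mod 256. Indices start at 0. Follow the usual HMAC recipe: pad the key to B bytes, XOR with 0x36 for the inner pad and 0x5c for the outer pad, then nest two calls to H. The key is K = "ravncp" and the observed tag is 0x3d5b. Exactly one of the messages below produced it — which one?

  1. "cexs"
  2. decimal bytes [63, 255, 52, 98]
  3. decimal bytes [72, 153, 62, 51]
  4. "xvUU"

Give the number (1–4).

4

Key "ravncp" = 72 61 76 6e 63 70 is exactly B = 6 bytes: K' = 72 61 76 6e 63 70.
K' ⊕ ipad = 44 57 40 58 55 46; K' ⊕ opad = 2e 3d 2a 32 3f 2c.
m1: inner = H(44 57 40 58 55 46 63 65 78 73) = b4 cd; tag = H(2e 3d 2a 32 3f 2c b4 cd) = 4b68
m2: inner = H(44 57 40 58 55 46 3f ff 34 62) = 4c 56; tag = H(2e 3d 2a 32 3f 2c 4c 56) = e3f1
m3: inner = H(44 57 40 58 55 46 48 99 3e 33) = 5f c1; tag = H(2e 3d 2a 32 3f 2c 5f c1) = f65c
m4: inner = H(44 57 40 58 55 46 78 76 55 55) = a6 c0; tag = H(2e 3d 2a 32 3f 2c a6 c0) = 3d5b ← matches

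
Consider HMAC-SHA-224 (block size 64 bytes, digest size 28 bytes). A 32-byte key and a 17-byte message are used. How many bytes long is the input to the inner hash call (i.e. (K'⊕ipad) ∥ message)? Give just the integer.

81

Key is 32 ≤ 64 bytes, zero-padded: |K'| = 64.
Inner input = (K'⊕ipad) ∥ m → 64 + 17 = 81 bytes.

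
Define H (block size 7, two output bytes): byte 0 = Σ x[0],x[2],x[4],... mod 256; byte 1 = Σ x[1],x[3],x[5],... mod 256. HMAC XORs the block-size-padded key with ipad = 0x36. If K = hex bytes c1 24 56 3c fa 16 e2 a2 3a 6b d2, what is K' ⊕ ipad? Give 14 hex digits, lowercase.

c9b53636363636

Key hex bytes c1 24 56 3c fa 16 e2 a2 3a 6b d2 is 11 bytes > B = 7, so hash it first: H(key) = ff 83, then zero-pad to 7 bytes: K' = ff 83 00 00 00 00 00.
XOR each byte with 0x36: ff⊕36=c9, 83⊕36=b5, 00⊕36=36, 00⊕36=36, 00⊕36=36, 00⊕36=36, 00⊕36=36.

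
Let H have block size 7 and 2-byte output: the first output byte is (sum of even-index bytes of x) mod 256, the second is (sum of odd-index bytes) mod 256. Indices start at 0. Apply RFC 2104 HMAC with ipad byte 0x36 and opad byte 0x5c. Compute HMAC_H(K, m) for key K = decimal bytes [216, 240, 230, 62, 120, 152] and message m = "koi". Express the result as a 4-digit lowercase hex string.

0e83

Key decimal bytes [216, 240, 230, 62, 120, 152] = d8 f0 e6 3e 78 98 is 6 bytes ≤ B = 7; zero-pad to 7 bytes: K' = d8 f0 e6 3e 78 98 00.
K' ⊕ ipad = ee c6 d0 08 4e ae 36.  K' ⊕ opad = 84 ac ba 62 24 c4 5c.
Inner input = (K'⊕ipad) ∥ m = ee c6 d0 08 4e ae 36 ∥ 6b 6f 69.
Inner hash: even-index sum = 689 mod 256 = 177; odd-index sum = 592 mod 256 = 80 → b1 50.
Outer input = (K'⊕opad) ∥ inner = 84 ac ba 62 24 c4 5c ∥ b1 50.
Outer hash (tag): even-index sum = 526 mod 256 = 14; odd-index sum = 643 mod 256 = 131 → 0e 83.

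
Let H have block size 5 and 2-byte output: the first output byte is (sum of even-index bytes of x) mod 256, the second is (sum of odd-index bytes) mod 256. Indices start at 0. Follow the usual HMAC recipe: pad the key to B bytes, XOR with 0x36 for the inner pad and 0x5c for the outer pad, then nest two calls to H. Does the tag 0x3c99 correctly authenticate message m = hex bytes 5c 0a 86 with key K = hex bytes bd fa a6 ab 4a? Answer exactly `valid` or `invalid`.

invalid

Key hex bytes bd fa a6 ab 4a is exactly B = 5 bytes: K' = bd fa a6 ab 4a.
K' ⊕ ipad = 8b cc 90 9d 7c; K' ⊕ opad = e1 a6 fa f7 16.
Inner hash: even-index sum = 417 mod 256 = 161; odd-index sum = 587 mod 256 = 75 → a1 4b.
Outer hash (recomputed tag): even-index sum = 572 mod 256 = 60; odd-index sum = 574 mod 256 = 62 → 3c 3e.
Recomputed tag = 3c3e; claimed = 3c99 → mismatch.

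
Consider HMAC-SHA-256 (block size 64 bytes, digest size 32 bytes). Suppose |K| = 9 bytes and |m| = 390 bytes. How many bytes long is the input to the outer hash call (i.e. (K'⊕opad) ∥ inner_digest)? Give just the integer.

Key is 9 ≤ 64 bytes, zero-padded: |K'| = 64.
Outer input = (K'⊕opad) ∥ H(inner) → 64 + 32 = 96 bytes.

96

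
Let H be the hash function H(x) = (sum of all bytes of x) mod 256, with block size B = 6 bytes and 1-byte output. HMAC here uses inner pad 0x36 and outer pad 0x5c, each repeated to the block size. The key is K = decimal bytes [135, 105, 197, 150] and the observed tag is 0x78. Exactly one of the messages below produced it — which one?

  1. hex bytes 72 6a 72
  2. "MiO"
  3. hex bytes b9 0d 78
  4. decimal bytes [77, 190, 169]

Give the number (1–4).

3

Key decimal bytes [135, 105, 197, 150] = 87 69 c5 96 is 4 bytes ≤ B = 6; zero-pad to 6 bytes: K' = 87 69 c5 96 00 00.
K' ⊕ ipad = b1 5f f3 a0 36 36; K' ⊕ opad = db 35 99 ca 5c 5c.
m1: inner = H(b1 5f f3 a0 36 36 72 6a 72) = 5d; tag = H(db 35 99 ca 5c 5c 5d) = 88
m2: inner = H(b1 5f f3 a0 36 36 4d 69 4f) = 14; tag = H(db 35 99 ca 5c 5c 14) = 3f
m3: inner = H(b1 5f f3 a0 36 36 b9 0d 78) = 4d; tag = H(db 35 99 ca 5c 5c 4d) = 78 ← matches
m4: inner = H(b1 5f f3 a0 36 36 4d be a9) = c3; tag = H(db 35 99 ca 5c 5c c3) = ee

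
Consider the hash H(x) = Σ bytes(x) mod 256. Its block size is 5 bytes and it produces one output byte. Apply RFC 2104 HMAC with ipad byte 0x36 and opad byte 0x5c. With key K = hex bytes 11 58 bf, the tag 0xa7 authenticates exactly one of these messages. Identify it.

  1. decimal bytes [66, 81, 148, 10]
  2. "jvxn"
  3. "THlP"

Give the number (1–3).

1

Key hex bytes 11 58 bf is 3 bytes ≤ B = 5; zero-pad to 5 bytes: K' = 11 58 bf 00 00.
K' ⊕ ipad = 27 6e 89 36 36; K' ⊕ opad = 4d 04 e3 5c 5c.
m1: inner = H(27 6e 89 36 36 42 51 94 0a) = bb; tag = H(4d 04 e3 5c 5c bb) = a7 ← matches
m2: inner = H(27 6e 89 36 36 6a 76 78 6e) = 50; tag = H(4d 04 e3 5c 5c 50) = 3c
m3: inner = H(27 6e 89 36 36 54 48 6c 50) = e2; tag = H(4d 04 e3 5c 5c e2) = ce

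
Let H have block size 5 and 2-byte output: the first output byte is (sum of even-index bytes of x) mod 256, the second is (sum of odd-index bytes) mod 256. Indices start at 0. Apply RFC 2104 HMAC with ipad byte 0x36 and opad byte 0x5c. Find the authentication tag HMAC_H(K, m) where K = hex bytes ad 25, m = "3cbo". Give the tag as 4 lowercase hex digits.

Key hex bytes ad 25 is 2 bytes ≤ B = 5; zero-pad to 5 bytes: K' = ad 25 00 00 00.
K' ⊕ ipad = 9b 13 36 36 36.  K' ⊕ opad = f1 79 5c 5c 5c.
Inner input = (K'⊕ipad) ∥ m = 9b 13 36 36 36 ∥ 33 63 62 6f.
Inner hash: even-index sum = 473 mod 256 = 217; odd-index sum = 222 mod 256 = 222 → d9 de.
Outer input = (K'⊕opad) ∥ inner = f1 79 5c 5c 5c ∥ d9 de.
Outer hash (tag): even-index sum = 647 mod 256 = 135; odd-index sum = 430 mod 256 = 174 → 87 ae.

87ae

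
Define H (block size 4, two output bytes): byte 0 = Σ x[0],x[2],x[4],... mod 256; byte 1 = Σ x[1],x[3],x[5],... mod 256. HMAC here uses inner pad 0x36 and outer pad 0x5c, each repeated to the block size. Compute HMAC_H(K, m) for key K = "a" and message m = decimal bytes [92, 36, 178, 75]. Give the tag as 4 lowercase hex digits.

Key "a" = 61 is 1 byte ≤ B = 4; zero-pad to 4 bytes: K' = 61 00 00 00.
K' ⊕ ipad = 57 36 36 36.  K' ⊕ opad = 3d 5c 5c 5c.
Inner input = (K'⊕ipad) ∥ m = 57 36 36 36 ∥ 5c 24 b2 4b.
Inner hash: even-index sum = 411 mod 256 = 155; odd-index sum = 219 mod 256 = 219 → 9b db.
Outer input = (K'⊕opad) ∥ inner = 3d 5c 5c 5c ∥ 9b db.
Outer hash (tag): even-index sum = 308 mod 256 = 52; odd-index sum = 403 mod 256 = 147 → 34 93.

3493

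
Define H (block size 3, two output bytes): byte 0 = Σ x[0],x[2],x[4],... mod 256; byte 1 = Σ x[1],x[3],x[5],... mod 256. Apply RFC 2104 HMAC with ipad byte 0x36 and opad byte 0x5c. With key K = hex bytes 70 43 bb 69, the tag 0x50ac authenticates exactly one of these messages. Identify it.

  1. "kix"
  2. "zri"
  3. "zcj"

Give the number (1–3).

1

Key hex bytes 70 43 bb 69 is 4 bytes > B = 3, so hash it first: H(key) = 2b ac, then zero-pad to 3 bytes: K' = 2b ac 00.
K' ⊕ ipad = 1d 9a 36; K' ⊕ opad = 77 f0 5c.
m1: inner = H(1d 9a 36 6b 69 78) = bc 7d; tag = H(77 f0 5c bc 7d) = 50ac ← matches
m2: inner = H(1d 9a 36 7a 72 69) = c5 7d; tag = H(77 f0 5c c5 7d) = 50b5
m3: inner = H(1d 9a 36 7a 63 6a) = b6 7e; tag = H(77 f0 5c b6 7e) = 51a6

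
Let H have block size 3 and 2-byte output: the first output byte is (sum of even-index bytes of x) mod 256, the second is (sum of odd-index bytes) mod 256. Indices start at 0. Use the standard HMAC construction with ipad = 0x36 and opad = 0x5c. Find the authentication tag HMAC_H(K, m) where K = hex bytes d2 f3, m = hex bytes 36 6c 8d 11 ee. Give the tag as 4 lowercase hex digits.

Key hex bytes d2 f3 is 2 bytes ≤ B = 3; zero-pad to 3 bytes: K' = d2 f3 00.
K' ⊕ ipad = e4 c5 36.  K' ⊕ opad = 8e af 5c.
Inner input = (K'⊕ipad) ∥ m = e4 c5 36 ∥ 36 6c 8d 11 ee.
Inner hash: even-index sum = 407 mod 256 = 151; odd-index sum = 630 mod 256 = 118 → 97 76.
Outer input = (K'⊕opad) ∥ inner = 8e af 5c ∥ 97 76.
Outer hash (tag): even-index sum = 352 mod 256 = 96; odd-index sum = 326 mod 256 = 70 → 60 46.

6046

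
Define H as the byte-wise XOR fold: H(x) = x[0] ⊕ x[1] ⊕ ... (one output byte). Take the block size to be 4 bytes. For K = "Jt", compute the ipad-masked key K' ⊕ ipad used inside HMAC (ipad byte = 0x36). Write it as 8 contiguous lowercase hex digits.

7c423636

Key "Jt" = 4a 74 is 2 bytes ≤ B = 4; zero-pad to 4 bytes: K' = 4a 74 00 00.
XOR each byte with 0x36: 4a⊕36=7c, 74⊕36=42, 00⊕36=36, 00⊕36=36.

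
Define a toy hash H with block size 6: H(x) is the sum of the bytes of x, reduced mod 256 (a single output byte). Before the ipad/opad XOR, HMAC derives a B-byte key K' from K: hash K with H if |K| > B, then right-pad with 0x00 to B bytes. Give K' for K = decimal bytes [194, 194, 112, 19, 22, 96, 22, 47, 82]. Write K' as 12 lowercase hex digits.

|K| = 9 > B = 6, so first hash the key.
H(K): sum = 194+194+112+19+22+96+22+47+82 = 788; mod 256 = 20 → 14.
Zero-pad H(K) = 14 to 6 bytes: K' = 14 00 00 00 00 00.

140000000000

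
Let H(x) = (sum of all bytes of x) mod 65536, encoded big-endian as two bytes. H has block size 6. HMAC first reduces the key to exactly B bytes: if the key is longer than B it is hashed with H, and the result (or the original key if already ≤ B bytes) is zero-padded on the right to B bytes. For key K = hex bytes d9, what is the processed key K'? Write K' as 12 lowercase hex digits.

Key hex bytes d9 is 1 byte ≤ B = 6; zero-pad to 6 bytes: K' = d9 00 00 00 00 00.

d90000000000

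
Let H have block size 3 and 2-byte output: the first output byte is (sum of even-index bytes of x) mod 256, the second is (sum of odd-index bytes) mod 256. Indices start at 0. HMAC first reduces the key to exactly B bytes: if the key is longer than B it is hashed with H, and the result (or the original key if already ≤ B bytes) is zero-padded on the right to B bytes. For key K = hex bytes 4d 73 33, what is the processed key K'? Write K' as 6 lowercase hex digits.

Key hex bytes 4d 73 33 is exactly B = 3 bytes: K' = 4d 73 33.

4d7333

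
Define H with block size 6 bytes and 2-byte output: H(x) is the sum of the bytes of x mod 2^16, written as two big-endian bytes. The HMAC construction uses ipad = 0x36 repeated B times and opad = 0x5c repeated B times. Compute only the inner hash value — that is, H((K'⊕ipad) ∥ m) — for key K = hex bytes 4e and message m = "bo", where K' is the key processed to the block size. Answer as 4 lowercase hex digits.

Key hex bytes 4e is 1 byte ≤ B = 6; zero-pad to 6 bytes: K' = 4e 00 00 00 00 00.
K' ⊕ ipad = 78 36 36 36 36 36.
Inner input = 78 36 36 36 36 36 ∥ 62 6f.
Inner hash: sum = 120+54+54+54+54+54+98+111 = 599 → 02 57.

0257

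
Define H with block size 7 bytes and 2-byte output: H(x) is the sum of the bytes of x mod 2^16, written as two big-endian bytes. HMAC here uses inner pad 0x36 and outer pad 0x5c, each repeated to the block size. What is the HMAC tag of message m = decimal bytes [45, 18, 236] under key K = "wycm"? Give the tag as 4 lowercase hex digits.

Key "wycm" = 77 79 63 6d is 4 bytes ≤ B = 7; zero-pad to 7 bytes: K' = 77 79 63 6d 00 00 00.
K' ⊕ ipad = 41 4f 55 5b 36 36 36.  K' ⊕ opad = 2b 25 3f 31 5c 5c 5c.
Inner input = (K'⊕ipad) ∥ m = 41 4f 55 5b 36 36 36 ∥ 2d 12 ec.
Inner hash: sum = 65+79+85+91+54+54+54+45+18+236 = 781 → 03 0d.
Outer input = (K'⊕opad) ∥ inner = 2b 25 3f 31 5c 5c 5c ∥ 03 0d.
Outer hash (tag): sum = 43+37+63+49+92+92+92+3+13 = 484 → 01 e4.

01e4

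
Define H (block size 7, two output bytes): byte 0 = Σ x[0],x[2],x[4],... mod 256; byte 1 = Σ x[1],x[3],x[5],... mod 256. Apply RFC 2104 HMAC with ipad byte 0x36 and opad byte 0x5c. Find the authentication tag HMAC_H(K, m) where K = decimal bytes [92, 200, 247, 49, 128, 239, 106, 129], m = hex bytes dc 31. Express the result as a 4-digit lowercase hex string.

Key decimal bytes [92, 200, 247, 49, 128, 239, 106, 129] = 5c c8 f7 31 80 ef 6a 81 is 8 bytes > B = 7, so hash it first: H(key) = 3d 69, then zero-pad to 7 bytes: K' = 3d 69 00 00 00 00 00.
K' ⊕ ipad = 0b 5f 36 36 36 36 36.  K' ⊕ opad = 61 35 5c 5c 5c 5c 5c.
Inner input = (K'⊕ipad) ∥ m = 0b 5f 36 36 36 36 36 ∥ dc 31.
Inner hash: even-index sum = 222 mod 256 = 222; odd-index sum = 423 mod 256 = 167 → de a7.
Outer input = (K'⊕opad) ∥ inner = 61 35 5c 5c 5c 5c 5c ∥ de a7.
Outer hash (tag): even-index sum = 540 mod 256 = 28; odd-index sum = 459 mod 256 = 203 → 1c cb.

1ccb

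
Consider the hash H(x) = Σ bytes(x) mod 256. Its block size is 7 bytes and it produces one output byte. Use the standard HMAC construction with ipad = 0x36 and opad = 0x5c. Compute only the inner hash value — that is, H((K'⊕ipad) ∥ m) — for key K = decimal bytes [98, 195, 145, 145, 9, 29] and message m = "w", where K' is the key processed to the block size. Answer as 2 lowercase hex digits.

Key decimal bytes [98, 195, 145, 145, 9, 29] = 62 c3 91 91 09 1d is 6 bytes ≤ B = 7; zero-pad to 7 bytes: K' = 62 c3 91 91 09 1d 00.
K' ⊕ ipad = 54 f5 a7 a7 3f 2b 36.
Inner input = 54 f5 a7 a7 3f 2b 36 ∥ 77.
Inner hash: sum = 84+245+167+167+63+43+54+119 = 942; mod 256 = 174 → ae.

ae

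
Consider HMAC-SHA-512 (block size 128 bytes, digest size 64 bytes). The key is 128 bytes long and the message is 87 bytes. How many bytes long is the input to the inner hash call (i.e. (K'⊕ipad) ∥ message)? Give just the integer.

Key is 128 ≤ 128 bytes, zero-padded: |K'| = 128.
Inner input = (K'⊕ipad) ∥ m → 128 + 87 = 215 bytes.

215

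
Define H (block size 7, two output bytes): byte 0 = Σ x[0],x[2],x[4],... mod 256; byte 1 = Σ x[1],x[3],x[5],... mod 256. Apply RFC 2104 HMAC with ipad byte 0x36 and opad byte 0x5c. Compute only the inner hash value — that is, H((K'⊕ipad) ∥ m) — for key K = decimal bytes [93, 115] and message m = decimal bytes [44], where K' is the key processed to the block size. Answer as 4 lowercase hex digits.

Key decimal bytes [93, 115] = 5d 73 is 2 bytes ≤ B = 7; zero-pad to 7 bytes: K' = 5d 73 00 00 00 00 00.
K' ⊕ ipad = 6b 45 36 36 36 36 36.
Inner input = 6b 45 36 36 36 36 36 ∥ 2c.
Inner hash: even-index sum = 269 mod 256 = 13; odd-index sum = 221 mod 256 = 221 → 0d dd.

0ddd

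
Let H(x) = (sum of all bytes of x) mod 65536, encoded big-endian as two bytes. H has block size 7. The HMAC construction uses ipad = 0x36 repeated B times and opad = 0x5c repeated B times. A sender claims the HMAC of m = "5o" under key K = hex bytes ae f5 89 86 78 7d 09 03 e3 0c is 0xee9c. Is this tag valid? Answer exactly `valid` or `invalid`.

Key hex bytes ae f5 89 86 78 7d 09 03 e3 0c is 10 bytes > B = 7, so hash it first: H(key) = 04 a2, then zero-pad to 7 bytes: K' = 04 a2 00 00 00 00 00.
K' ⊕ ipad = 32 94 36 36 36 36 36; K' ⊕ opad = 58 fe 5c 5c 5c 5c 5c.
Inner hash: sum = 50+148+54+54+54+54+54+53+111 = 632 → 02 78.
Outer hash (recomputed tag): sum = 88+254+92+92+92+92+92+2+120 = 924 → 03 9c.
Recomputed tag = 039c; claimed = ee9c → mismatch.

invalid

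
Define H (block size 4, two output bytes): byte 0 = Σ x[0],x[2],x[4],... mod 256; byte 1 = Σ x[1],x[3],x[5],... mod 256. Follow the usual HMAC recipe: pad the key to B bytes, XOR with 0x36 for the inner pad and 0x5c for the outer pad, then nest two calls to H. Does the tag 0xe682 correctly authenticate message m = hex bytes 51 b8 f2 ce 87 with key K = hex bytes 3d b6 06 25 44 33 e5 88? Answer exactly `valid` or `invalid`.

valid

Key hex bytes 3d b6 06 25 44 33 e5 88 is 8 bytes > B = 4, so hash it first: H(key) = 6c 96, then zero-pad to 4 bytes: K' = 6c 96 00 00.
K' ⊕ ipad = 5a a0 36 36; K' ⊕ opad = 30 ca 5c 5c.
Inner hash: even-index sum = 602 mod 256 = 90; odd-index sum = 604 mod 256 = 92 → 5a 5c.
Outer hash (recomputed tag): even-index sum = 230 mod 256 = 230; odd-index sum = 386 mod 256 = 130 → e6 82.
Recomputed tag = e682; claimed = e682 → match.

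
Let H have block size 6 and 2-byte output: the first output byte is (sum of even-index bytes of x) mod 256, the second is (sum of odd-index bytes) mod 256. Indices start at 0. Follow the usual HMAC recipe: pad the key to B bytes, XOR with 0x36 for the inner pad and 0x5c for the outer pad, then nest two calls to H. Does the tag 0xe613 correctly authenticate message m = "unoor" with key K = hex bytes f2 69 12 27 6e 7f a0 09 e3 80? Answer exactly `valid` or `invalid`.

invalid

Key hex bytes f2 69 12 27 6e 7f a0 09 e3 80 is 10 bytes > B = 6, so hash it first: H(key) = f5 98, then zero-pad to 6 bytes: K' = f5 98 00 00 00 00.
K' ⊕ ipad = c3 ae 36 36 36 36; K' ⊕ opad = a9 c4 5c 5c 5c 5c.
Inner hash: even-index sum = 645 mod 256 = 133; odd-index sum = 503 mod 256 = 247 → 85 f7.
Outer hash (recomputed tag): even-index sum = 486 mod 256 = 230; odd-index sum = 627 mod 256 = 115 → e6 73.
Recomputed tag = e673; claimed = e613 → mismatch.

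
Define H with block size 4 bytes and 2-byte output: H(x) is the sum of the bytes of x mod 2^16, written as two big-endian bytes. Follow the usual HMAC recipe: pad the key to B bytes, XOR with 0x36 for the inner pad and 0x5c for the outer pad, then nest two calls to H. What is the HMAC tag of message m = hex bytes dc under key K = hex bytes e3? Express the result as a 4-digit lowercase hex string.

0228

Key hex bytes e3 is 1 byte ≤ B = 4; zero-pad to 4 bytes: K' = e3 00 00 00.
K' ⊕ ipad = d5 36 36 36.  K' ⊕ opad = bf 5c 5c 5c.
Inner input = (K'⊕ipad) ∥ m = d5 36 36 36 ∥ dc.
Inner hash: sum = 213+54+54+54+220 = 595 → 02 53.
Outer input = (K'⊕opad) ∥ inner = bf 5c 5c 5c ∥ 02 53.
Outer hash (tag): sum = 191+92+92+92+2+83 = 552 → 02 28.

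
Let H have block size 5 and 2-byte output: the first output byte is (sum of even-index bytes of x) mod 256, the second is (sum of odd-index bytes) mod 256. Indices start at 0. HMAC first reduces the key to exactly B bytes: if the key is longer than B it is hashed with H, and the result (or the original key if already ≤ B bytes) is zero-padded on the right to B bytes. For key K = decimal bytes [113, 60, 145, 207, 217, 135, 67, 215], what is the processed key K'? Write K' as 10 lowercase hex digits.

|K| = 8 > B = 5, so first hash the key.
H(K): even-index sum = 542 mod 256 = 30; odd-index sum = 617 mod 256 = 105 → 1e 69.
Zero-pad H(K) = 1e 69 to 5 bytes: K' = 1e 69 00 00 00.

1e69000000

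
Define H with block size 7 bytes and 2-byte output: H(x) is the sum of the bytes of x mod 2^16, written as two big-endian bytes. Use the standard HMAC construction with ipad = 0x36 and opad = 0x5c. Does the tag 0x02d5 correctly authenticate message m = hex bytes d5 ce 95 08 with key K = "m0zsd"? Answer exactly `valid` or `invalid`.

valid

Key "m0zsd" = 6d 30 7a 73 64 is 5 bytes ≤ B = 7; zero-pad to 7 bytes: K' = 6d 30 7a 73 64 00 00.
K' ⊕ ipad = 5b 06 4c 45 52 36 36; K' ⊕ opad = 31 6c 26 2f 38 5c 5c.
Inner hash: sum = 91+6+76+69+82+54+54+213+206+149+8 = 1008 → 03 f0.
Outer hash (recomputed tag): sum = 49+108+38+47+56+92+92+3+240 = 725 → 02 d5.
Recomputed tag = 02d5; claimed = 02d5 → match.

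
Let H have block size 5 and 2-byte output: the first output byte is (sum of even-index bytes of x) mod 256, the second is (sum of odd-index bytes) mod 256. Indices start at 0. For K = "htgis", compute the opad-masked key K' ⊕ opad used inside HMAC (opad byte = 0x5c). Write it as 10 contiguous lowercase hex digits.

34283b352f

Key "htgis" = 68 74 67 69 73 is exactly B = 5 bytes: K' = 68 74 67 69 73.
XOR each byte with 0x5c: 68⊕5c=34, 74⊕5c=28, 67⊕5c=3b, 69⊕5c=35, 73⊕5c=2f.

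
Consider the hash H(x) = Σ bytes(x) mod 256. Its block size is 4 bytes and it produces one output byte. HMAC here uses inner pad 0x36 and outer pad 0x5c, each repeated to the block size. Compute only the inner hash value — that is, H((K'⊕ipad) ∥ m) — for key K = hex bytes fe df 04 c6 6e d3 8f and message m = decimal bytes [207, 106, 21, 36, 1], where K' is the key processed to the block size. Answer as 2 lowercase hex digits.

Key hex bytes fe df 04 c6 6e d3 8f is 7 bytes > B = 4, so hash it first: H(key) = 77, then zero-pad to 4 bytes: K' = 77 00 00 00.
K' ⊕ ipad = 41 36 36 36.
Inner input = 41 36 36 36 ∥ cf 6a 15 24 01.
Inner hash: sum = 65+54+54+54+207+106+21+36+1 = 598; mod 256 = 86 → 56.

56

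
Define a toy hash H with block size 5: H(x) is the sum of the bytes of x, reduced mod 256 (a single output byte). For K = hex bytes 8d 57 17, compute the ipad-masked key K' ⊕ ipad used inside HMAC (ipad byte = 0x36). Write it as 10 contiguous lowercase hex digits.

Key hex bytes 8d 57 17 is 3 bytes ≤ B = 5; zero-pad to 5 bytes: K' = 8d 57 17 00 00.
XOR each byte with 0x36: 8d⊕36=bb, 57⊕36=61, 17⊕36=21, 00⊕36=36, 00⊕36=36.

bb61213636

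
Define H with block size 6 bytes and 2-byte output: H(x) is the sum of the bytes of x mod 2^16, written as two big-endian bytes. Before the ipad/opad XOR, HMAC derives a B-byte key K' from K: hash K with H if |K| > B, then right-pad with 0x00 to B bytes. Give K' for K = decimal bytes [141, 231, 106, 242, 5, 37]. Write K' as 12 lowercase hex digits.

8de76af20525

Key decimal bytes [141, 231, 106, 242, 5, 37] = 8d e7 6a f2 05 25 is exactly B = 6 bytes: K' = 8d e7 6a f2 05 25.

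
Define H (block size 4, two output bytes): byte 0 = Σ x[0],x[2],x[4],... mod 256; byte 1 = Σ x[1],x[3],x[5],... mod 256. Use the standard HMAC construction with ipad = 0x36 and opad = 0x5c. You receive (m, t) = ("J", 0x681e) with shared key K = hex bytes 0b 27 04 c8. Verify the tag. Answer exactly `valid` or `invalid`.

Key hex bytes 0b 27 04 c8 is exactly B = 4 bytes: K' = 0b 27 04 c8.
K' ⊕ ipad = 3d 11 32 fe; K' ⊕ opad = 57 7b 58 94.
Inner hash: even-index sum = 185 mod 256 = 185; odd-index sum = 271 mod 256 = 15 → b9 0f.
Outer hash (recomputed tag): even-index sum = 360 mod 256 = 104; odd-index sum = 286 mod 256 = 30 → 68 1e.
Recomputed tag = 681e; claimed = 681e → match.

valid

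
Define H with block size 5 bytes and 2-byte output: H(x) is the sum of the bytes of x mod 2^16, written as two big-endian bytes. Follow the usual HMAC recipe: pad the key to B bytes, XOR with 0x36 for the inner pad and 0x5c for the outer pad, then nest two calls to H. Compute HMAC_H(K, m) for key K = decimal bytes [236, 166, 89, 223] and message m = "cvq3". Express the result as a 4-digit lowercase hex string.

Key decimal bytes [236, 166, 89, 223] = ec a6 59 df is 4 bytes ≤ B = 5; zero-pad to 5 bytes: K' = ec a6 59 df 00.
K' ⊕ ipad = da 90 6f e9 36.  K' ⊕ opad = b0 fa 05 83 5c.
Inner input = (K'⊕ipad) ∥ m = da 90 6f e9 36 ∥ 63 76 71 33.
Inner hash: sum = 218+144+111+233+54+99+118+113+51 = 1141 → 04 75.
Outer input = (K'⊕opad) ∥ inner = b0 fa 05 83 5c ∥ 04 75.
Outer hash (tag): sum = 176+250+5+131+92+4+117 = 775 → 03 07.

0307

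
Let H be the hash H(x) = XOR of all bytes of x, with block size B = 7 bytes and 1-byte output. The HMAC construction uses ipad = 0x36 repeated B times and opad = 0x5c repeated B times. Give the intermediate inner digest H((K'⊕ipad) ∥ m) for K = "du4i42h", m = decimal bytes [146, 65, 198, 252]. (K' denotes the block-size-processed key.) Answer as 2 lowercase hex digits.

Key "du4i42h" = 64 75 34 69 34 32 68 is exactly B = 7 bytes: K' = 64 75 34 69 34 32 68.
K' ⊕ ipad = 52 43 02 5f 02 04 5e.
Inner input = 52 43 02 5f 02 04 5e ∥ 92 41 c6 fc.
Inner hash: XOR 52⊕43⊕02⊕5f⊕02⊕04⊕5e⊕92⊕41⊕c6⊕fc = fd.

fd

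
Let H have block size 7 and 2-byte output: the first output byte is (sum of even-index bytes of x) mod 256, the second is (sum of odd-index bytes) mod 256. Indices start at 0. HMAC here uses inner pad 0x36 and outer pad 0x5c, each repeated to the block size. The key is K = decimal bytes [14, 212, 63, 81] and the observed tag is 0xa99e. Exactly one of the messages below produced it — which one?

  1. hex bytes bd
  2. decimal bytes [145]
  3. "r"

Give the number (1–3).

1

Key decimal bytes [14, 212, 63, 81] = 0e d4 3f 51 is 4 bytes ≤ B = 7; zero-pad to 7 bytes: K' = 0e d4 3f 51 00 00 00.
K' ⊕ ipad = 38 e2 09 67 36 36 36; K' ⊕ opad = 52 88 63 0d 5c 5c 5c.
m1: inner = H(38 e2 09 67 36 36 36 bd) = ad 3c; tag = H(52 88 63 0d 5c 5c 5c ad 3c) = a99e ← matches
m2: inner = H(38 e2 09 67 36 36 36 91) = ad 10; tag = H(52 88 63 0d 5c 5c 5c ad 10) = 7d9e
m3: inner = H(38 e2 09 67 36 36 36 72) = ad f1; tag = H(52 88 63 0d 5c 5c 5c ad f1) = 5e9e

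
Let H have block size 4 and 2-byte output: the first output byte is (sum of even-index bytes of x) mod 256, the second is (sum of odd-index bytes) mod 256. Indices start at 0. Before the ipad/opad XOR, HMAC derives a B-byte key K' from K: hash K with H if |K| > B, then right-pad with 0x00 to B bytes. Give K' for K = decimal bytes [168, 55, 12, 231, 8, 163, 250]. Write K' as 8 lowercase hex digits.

|K| = 7 > B = 4, so first hash the key.
H(K): even-index sum = 438 mod 256 = 182; odd-index sum = 449 mod 256 = 193 → b6 c1.
Zero-pad H(K) = b6 c1 to 4 bytes: K' = b6 c1 00 00.

b6c10000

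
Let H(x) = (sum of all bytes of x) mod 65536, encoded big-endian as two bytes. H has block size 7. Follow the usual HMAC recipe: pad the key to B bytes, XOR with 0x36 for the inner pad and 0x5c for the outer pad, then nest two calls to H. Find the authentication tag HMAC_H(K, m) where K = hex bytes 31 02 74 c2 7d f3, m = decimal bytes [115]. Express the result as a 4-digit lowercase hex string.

Key hex bytes 31 02 74 c2 7d f3 is 6 bytes ≤ B = 7; zero-pad to 7 bytes: K' = 31 02 74 c2 7d f3 00.
K' ⊕ ipad = 07 34 42 f4 4b c5 36.  K' ⊕ opad = 6d 5e 28 9e 21 af 5c.
Inner input = (K'⊕ipad) ∥ m = 07 34 42 f4 4b c5 36 ∥ 73.
Inner hash: sum = 7+52+66+244+75+197+54+115 = 810 → 03 2a.
Outer input = (K'⊕opad) ∥ inner = 6d 5e 28 9e 21 af 5c ∥ 03 2a.
Outer hash (tag): sum = 109+94+40+158+33+175+92+3+42 = 746 → 02 ea.

02ea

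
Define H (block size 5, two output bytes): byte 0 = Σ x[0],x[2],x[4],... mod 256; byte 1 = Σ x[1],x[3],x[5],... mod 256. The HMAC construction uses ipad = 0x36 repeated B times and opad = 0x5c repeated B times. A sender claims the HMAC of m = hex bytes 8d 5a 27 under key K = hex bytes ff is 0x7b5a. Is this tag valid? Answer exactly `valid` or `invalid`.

Key hex bytes ff is 1 byte ≤ B = 5; zero-pad to 5 bytes: K' = ff 00 00 00 00.
K' ⊕ ipad = c9 36 36 36 36; K' ⊕ opad = a3 5c 5c 5c 5c.
Inner hash: even-index sum = 399 mod 256 = 143; odd-index sum = 288 mod 256 = 32 → 8f 20.
Outer hash (recomputed tag): even-index sum = 379 mod 256 = 123; odd-index sum = 327 mod 256 = 71 → 7b 47.
Recomputed tag = 7b47; claimed = 7b5a → mismatch.

invalid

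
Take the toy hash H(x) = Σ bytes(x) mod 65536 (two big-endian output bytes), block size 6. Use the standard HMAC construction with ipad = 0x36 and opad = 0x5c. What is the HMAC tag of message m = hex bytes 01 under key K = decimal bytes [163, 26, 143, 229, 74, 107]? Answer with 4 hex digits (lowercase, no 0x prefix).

0348

Key decimal bytes [163, 26, 143, 229, 74, 107] = a3 1a 8f e5 4a 6b is exactly B = 6 bytes: K' = a3 1a 8f e5 4a 6b.
K' ⊕ ipad = 95 2c b9 d3 7c 5d.  K' ⊕ opad = ff 46 d3 b9 16 37.
Inner input = (K'⊕ipad) ∥ m = 95 2c b9 d3 7c 5d ∥ 01.
Inner hash: sum = 149+44+185+211+124+93+1 = 807 → 03 27.
Outer input = (K'⊕opad) ∥ inner = ff 46 d3 b9 16 37 ∥ 03 27.
Outer hash (tag): sum = 255+70+211+185+22+55+3+39 = 840 → 03 48.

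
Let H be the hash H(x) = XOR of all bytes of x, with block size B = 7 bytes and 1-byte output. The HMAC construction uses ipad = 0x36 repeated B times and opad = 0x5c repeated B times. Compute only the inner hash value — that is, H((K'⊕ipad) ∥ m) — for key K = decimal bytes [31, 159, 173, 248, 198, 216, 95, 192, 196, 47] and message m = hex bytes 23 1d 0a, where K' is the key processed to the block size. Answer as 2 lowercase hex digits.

Key decimal bytes [31, 159, 173, 248, 198, 216, 95, 192, 196, 47] = 1f 9f ad f8 c6 d8 5f c0 c4 2f is 10 bytes > B = 7, so hash it first: H(key) = bf, then zero-pad to 7 bytes: K' = bf 00 00 00 00 00 00.
K' ⊕ ipad = 89 36 36 36 36 36 36.
Inner input = 89 36 36 36 36 36 36 ∥ 23 1d 0a.
Inner hash: XOR 89⊕36⊕36⊕36⊕36⊕36⊕36⊕23⊕1d⊕0a = bd.

bd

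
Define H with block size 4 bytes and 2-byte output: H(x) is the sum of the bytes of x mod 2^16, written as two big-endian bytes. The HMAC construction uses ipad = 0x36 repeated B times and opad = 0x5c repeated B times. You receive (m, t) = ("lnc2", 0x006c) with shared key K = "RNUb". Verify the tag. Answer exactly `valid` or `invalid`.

Key "RNUb" = 52 4e 55 62 is exactly B = 4 bytes: K' = 52 4e 55 62.
K' ⊕ ipad = 64 78 63 54; K' ⊕ opad = 0e 12 09 3e.
Inner hash: sum = 100+120+99+84+108+110+99+50 = 770 → 03 02.
Outer hash (recomputed tag): sum = 14+18+9+62+3+2 = 108 → 00 6c.
Recomputed tag = 006c; claimed = 006c → match.

valid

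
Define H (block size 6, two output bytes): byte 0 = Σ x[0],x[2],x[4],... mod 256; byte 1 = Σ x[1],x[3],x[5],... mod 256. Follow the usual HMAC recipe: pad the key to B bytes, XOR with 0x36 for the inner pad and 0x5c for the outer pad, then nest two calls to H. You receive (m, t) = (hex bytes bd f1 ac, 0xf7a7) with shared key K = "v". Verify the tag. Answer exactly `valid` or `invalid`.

Key "v" = 76 is 1 byte ≤ B = 6; zero-pad to 6 bytes: K' = 76 00 00 00 00 00.
K' ⊕ ipad = 40 36 36 36 36 36; K' ⊕ opad = 2a 5c 5c 5c 5c 5c.
Inner hash: even-index sum = 533 mod 256 = 21; odd-index sum = 403 mod 256 = 147 → 15 93.
Outer hash (recomputed tag): even-index sum = 247 mod 256 = 247; odd-index sum = 423 mod 256 = 167 → f7 a7.
Recomputed tag = f7a7; claimed = f7a7 → match.

valid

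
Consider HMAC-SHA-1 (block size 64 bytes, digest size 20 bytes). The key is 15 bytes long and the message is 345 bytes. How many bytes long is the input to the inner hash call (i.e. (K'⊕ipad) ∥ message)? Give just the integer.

Key is 15 ≤ 64 bytes, zero-padded: |K'| = 64.
Inner input = (K'⊕ipad) ∥ m → 64 + 345 = 409 bytes.

409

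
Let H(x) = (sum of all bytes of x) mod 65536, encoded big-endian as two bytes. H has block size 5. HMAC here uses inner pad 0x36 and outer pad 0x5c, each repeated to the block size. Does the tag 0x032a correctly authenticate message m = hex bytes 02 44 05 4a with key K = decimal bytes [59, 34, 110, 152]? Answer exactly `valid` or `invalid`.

Key decimal bytes [59, 34, 110, 152] = 3b 22 6e 98 is 4 bytes ≤ B = 5; zero-pad to 5 bytes: K' = 3b 22 6e 98 00.
K' ⊕ ipad = 0d 14 58 ae 36; K' ⊕ opad = 67 7e 32 c4 5c.
Inner hash: sum = 13+20+88+174+54+2+68+5+74 = 498 → 01 f2.
Outer hash (recomputed tag): sum = 103+126+50+196+92+1+242 = 810 → 03 2a.
Recomputed tag = 032a; claimed = 032a → match.

valid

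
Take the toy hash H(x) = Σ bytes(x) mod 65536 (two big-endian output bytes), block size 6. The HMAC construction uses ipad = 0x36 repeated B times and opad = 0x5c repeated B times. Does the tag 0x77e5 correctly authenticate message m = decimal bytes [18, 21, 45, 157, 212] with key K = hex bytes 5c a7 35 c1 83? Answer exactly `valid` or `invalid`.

Key hex bytes 5c a7 35 c1 83 is 5 bytes ≤ B = 6; zero-pad to 6 bytes: K' = 5c a7 35 c1 83 00.
K' ⊕ ipad = 6a 91 03 f7 b5 36; K' ⊕ opad = 00 fb 69 9d df 5c.
Inner hash: sum = 106+145+3+247+181+54+18+21+45+157+212 = 1189 → 04 a5.
Outer hash (recomputed tag): sum = 0+251+105+157+223+92+4+165 = 997 → 03 e5.
Recomputed tag = 03e5; claimed = 77e5 → mismatch.

invalid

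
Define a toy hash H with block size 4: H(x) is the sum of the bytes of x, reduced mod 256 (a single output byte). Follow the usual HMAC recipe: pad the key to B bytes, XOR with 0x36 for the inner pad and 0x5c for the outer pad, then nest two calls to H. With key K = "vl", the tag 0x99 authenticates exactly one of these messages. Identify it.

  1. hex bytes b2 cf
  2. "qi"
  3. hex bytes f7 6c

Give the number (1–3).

1

Key "vl" = 76 6c is 2 bytes ≤ B = 4; zero-pad to 4 bytes: K' = 76 6c 00 00.
K' ⊕ ipad = 40 5a 36 36; K' ⊕ opad = 2a 30 5c 5c.
m1: inner = H(40 5a 36 36 b2 cf) = 87; tag = H(2a 30 5c 5c 87) = 99 ← matches
m2: inner = H(40 5a 36 36 71 69) = e0; tag = H(2a 30 5c 5c e0) = f2
m3: inner = H(40 5a 36 36 f7 6c) = 69; tag = H(2a 30 5c 5c 69) = 7b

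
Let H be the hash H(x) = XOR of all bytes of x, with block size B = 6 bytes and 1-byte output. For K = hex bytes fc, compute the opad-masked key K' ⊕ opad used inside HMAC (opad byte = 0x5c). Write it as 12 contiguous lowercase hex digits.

Key hex bytes fc is 1 byte ≤ B = 6; zero-pad to 6 bytes: K' = fc 00 00 00 00 00.
XOR each byte with 0x5c: fc⊕5c=a0, 00⊕5c=5c, 00⊕5c=5c, 00⊕5c=5c, 00⊕5c=5c, 00⊕5c=5c.

a05c5c5c5c5c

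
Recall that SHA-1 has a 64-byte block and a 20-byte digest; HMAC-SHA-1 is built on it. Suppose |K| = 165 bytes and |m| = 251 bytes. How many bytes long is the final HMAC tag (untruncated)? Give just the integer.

The tag is one SHA-1 digest: 20 bytes.

20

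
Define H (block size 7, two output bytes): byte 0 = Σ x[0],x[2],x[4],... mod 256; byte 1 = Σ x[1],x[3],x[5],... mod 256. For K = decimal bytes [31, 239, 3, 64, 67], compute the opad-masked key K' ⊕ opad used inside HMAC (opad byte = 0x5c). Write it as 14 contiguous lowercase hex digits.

Key decimal bytes [31, 239, 3, 64, 67] = 1f ef 03 40 43 is 5 bytes ≤ B = 7; zero-pad to 7 bytes: K' = 1f ef 03 40 43 00 00.
XOR each byte with 0x5c: 1f⊕5c=43, ef⊕5c=b3, 03⊕5c=5f, 40⊕5c=1c, 43⊕5c=1f, 00⊕5c=5c, 00⊕5c=5c.

43b35f1c1f5c5c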